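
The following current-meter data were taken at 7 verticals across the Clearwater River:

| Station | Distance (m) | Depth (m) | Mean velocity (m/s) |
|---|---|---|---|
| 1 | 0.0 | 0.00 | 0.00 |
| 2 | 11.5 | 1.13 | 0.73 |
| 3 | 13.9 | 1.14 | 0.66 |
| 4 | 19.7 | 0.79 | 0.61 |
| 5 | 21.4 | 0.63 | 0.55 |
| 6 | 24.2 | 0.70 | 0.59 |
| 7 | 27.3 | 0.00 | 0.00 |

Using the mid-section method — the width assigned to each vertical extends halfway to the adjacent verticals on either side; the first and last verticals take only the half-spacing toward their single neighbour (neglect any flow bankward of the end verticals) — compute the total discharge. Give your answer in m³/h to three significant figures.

w_2 = (13.9 − 0.0)/2 = 6.95 m; q_2 = 0.73 × 1.13 × 6.95 = 5.733 m³/s
w_3 = (19.7 − 11.5)/2 = 4.1 m; q_3 = 0.66 × 1.14 × 4.1 = 3.085 m³/s
w_4 = (21.4 − 13.9)/2 = 3.75 m; q_4 = 0.61 × 0.79 × 3.75 = 1.807 m³/s
w_5 = (24.2 − 19.7)/2 = 2.25 m; q_5 = 0.55 × 0.63 × 2.25 = 0.7796 m³/s
w_6 = (27.3 − 21.4)/2 = 2.95 m; q_6 = 0.59 × 0.70 × 2.95 = 1.218 m³/s
Stations 1, 7 contribute zero (depth or velocity is 0).
Q = Σ qᵢ = 12.62 m³/s
= 12.62 × 3600 = 45440 m³/h

45400 m³/h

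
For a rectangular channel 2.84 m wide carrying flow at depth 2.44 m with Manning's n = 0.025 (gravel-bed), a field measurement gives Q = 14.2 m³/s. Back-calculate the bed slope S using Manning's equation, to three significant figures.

0.00303

A = b·y = 2.84 × 2.44 = 6.930 m²
P = b + 2y = 2.84 + 2×2.44 = 7.720 m
R = A/P = 6.930/7.720 = 0.8976 m
S = (Q·n / (1·A·R^(2/3)))² = (14.2×0.025 / (1×6.930×0.9305))² = 0.003031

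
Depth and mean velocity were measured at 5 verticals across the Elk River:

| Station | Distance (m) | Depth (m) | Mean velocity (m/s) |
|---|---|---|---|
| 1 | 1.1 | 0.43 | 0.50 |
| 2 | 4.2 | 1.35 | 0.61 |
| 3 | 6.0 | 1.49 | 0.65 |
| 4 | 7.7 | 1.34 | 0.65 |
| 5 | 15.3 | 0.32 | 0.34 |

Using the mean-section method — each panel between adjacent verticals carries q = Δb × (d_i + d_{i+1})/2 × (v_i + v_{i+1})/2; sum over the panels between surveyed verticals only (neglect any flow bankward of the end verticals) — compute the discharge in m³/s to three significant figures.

Panel 1-2: Δb = 3.1 m, d̄ = (0.43+1.35)/2 = 0.89, v̄ = (0.50+0.61)/2 = 0.555 → q = 3.1×0.89×0.555 = 1.531 m³/s
Panel 2-3: Δb = 1.8 m, d̄ = (1.35+1.49)/2 = 1.42, v̄ = (0.61+0.65)/2 = 0.63 → q = 1.8×1.42×0.63 = 1.610 m³/s
Panel 3-4: Δb = 1.7 m, d̄ = (1.49+1.34)/2 = 1.415, v̄ = (0.65+0.65)/2 = 0.65 → q = 1.7×1.415×0.65 = 1.564 m³/s
Panel 4-5: Δb = 7.6 m, d̄ = (1.34+0.32)/2 = 0.83, v̄ = (0.65+0.34)/2 = 0.495 → q = 7.6×0.83×0.495 = 3.122 m³/s
Q = Σ q = 7.828 m³/s

7.83 m³/s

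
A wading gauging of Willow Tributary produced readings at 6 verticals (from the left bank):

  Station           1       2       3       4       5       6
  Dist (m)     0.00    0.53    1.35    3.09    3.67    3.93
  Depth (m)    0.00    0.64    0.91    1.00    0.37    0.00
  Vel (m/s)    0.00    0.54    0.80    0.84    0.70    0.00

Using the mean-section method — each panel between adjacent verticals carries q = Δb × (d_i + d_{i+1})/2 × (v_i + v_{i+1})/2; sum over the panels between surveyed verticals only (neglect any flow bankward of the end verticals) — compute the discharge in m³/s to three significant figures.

2.16 m³/s

Panel 1-2: Δb = 0.53 m, d̄ = (0.00+0.64)/2 = 0.32, v̄ = (0.00+0.54)/2 = 0.27 → q = 0.53×0.32×0.27 = 0.04579 m³/s
Panel 2-3: Δb = 0.82 m, d̄ = (0.64+0.91)/2 = 0.775, v̄ = (0.54+0.80)/2 = 0.67 → q = 0.82×0.775×0.67 = 0.4258 m³/s
Panel 3-4: Δb = 1.74 m, d̄ = (0.91+1.00)/2 = 0.955, v̄ = (0.80+0.84)/2 = 0.82 → q = 1.74×0.955×0.82 = 1.363 m³/s
Panel 4-5: Δb = 0.58 m, d̄ = (1.00+0.37)/2 = 0.685, v̄ = (0.84+0.70)/2 = 0.77 → q = 0.58×0.685×0.77 = 0.3059 m³/s
Panel 5-6: Δb = 0.26 m, d̄ = (0.37+0.00)/2 = 0.185, v̄ = (0.70+0.00)/2 = 0.35 → q = 0.26×0.185×0.35 = 0.01684 m³/s
Q = Σ q = 2.157 m³/s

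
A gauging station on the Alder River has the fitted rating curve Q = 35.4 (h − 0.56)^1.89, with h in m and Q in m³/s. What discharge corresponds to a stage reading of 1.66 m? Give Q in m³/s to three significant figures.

42.4 m³/s

Q = 35.4 × (1.66 − 0.56)^1.89 = 35.4 × 1.1^1.89 = 42.39 m³/s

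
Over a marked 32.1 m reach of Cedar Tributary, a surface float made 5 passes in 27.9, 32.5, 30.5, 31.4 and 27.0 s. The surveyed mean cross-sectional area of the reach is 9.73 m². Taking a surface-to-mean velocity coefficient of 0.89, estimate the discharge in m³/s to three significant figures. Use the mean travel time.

9.31 m³/s

t̄ = (27.9 + 32.5 + 30.5 + 31.4 + 27.0) / 5 = 29.86 s
v_surface = L / t̄ = 32.1 / 29.86 = 1.075 m/s
v_mean = 0.89 × 1.075 = 0.9568 m/s
Q = A × v_mean = 9.73 × 0.9568 = 9.309 m³/s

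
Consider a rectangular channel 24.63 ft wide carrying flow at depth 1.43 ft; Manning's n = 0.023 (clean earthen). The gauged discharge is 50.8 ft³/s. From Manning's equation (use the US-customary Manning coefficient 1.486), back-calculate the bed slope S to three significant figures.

0.000358

A = b·y = 24.63 × 1.43 = 35.22 ft²
P = b + 2y = 24.63 + 2×1.43 = 27.49 ft
R = A/P = 35.22/27.49 = 1.281 ft
S = (Q·n / (1.486·A·R^(2/3)))² = (50.8×0.023 / (1.486×35.22×1.180))² = 0.0003581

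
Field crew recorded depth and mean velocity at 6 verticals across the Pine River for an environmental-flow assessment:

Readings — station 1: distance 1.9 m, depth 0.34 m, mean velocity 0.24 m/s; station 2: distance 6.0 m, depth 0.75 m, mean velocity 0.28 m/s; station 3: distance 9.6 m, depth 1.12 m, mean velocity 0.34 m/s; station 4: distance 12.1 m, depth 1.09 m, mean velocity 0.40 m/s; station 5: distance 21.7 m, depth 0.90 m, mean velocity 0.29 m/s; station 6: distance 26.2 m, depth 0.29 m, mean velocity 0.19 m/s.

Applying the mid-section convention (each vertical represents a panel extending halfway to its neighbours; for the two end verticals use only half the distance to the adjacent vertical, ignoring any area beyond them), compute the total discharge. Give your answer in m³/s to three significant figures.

6.74 m³/s

w_1 = (6.0 − 1.9)/2 = 2.05 m; q_1 = 0.24 × 0.34 × 2.05 = 0.1673 m³/s
w_2 = (9.6 − 1.9)/2 = 3.85 m; q_2 = 0.28 × 0.75 × 3.85 = 0.8085 m³/s
w_3 = (12.1 − 6.0)/2 = 3.05 m; q_3 = 0.34 × 1.12 × 3.05 = 1.161 m³/s
w_4 = (21.7 − 9.6)/2 = 6.05 m; q_4 = 0.40 × 1.09 × 6.05 = 2.638 m³/s
w_5 = (26.2 − 12.1)/2 = 7.05 m; q_5 = 0.29 × 0.90 × 7.05 = 1.840 m³/s
w_6 = (26.2 − 21.7)/2 = 2.25 m; q_6 = 0.19 × 0.29 × 2.25 = 0.1240 m³/s
Q = Σ qᵢ = 6.739 m³/s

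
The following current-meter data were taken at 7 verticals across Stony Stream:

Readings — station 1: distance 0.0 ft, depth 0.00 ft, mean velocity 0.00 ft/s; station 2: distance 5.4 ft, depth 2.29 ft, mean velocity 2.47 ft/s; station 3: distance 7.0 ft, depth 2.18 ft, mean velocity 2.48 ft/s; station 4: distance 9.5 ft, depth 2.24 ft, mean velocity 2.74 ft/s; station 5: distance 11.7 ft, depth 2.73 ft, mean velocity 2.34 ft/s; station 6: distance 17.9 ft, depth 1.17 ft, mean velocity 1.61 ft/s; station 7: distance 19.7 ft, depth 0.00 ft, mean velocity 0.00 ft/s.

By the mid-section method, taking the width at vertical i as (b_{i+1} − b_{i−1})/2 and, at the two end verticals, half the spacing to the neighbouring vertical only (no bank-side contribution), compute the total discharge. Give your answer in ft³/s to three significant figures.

79.7 ft³/s

w_2 = (7.0 − 0.0)/2 = 3.5 ft; q_2 = 2.47 × 2.29 × 3.5 = 19.80 ft³/s
w_3 = (9.5 − 5.4)/2 = 2.05 ft; q_3 = 2.48 × 2.18 × 2.05 = 11.08 ft³/s
w_4 = (11.7 − 7.0)/2 = 2.35 ft; q_4 = 2.74 × 2.24 × 2.35 = 14.42 ft³/s
w_5 = (17.9 − 9.5)/2 = 4.2 ft; q_5 = 2.34 × 2.73 × 4.2 = 26.83 ft³/s
w_6 = (19.7 − 11.7)/2 = 4 ft; q_6 = 1.61 × 1.17 × 4 = 7.535 ft³/s
Stations 1, 7 contribute zero (depth or velocity is 0).
Q = Σ qᵢ = 79.67 ft³/s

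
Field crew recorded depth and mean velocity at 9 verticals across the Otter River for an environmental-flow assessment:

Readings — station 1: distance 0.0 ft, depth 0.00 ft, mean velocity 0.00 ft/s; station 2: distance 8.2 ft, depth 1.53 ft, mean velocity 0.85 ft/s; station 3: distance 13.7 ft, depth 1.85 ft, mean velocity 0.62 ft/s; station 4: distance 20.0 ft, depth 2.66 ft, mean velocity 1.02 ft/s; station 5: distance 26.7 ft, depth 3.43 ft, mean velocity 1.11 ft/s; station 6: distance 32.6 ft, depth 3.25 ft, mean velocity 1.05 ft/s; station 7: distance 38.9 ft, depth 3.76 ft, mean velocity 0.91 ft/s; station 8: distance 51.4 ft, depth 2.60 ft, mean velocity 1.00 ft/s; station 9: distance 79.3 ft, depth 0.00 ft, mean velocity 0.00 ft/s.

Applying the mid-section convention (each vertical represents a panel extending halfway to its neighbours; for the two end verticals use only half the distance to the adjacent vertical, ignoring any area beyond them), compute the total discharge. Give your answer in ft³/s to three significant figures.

w_2 = (13.7 − 0.0)/2 = 6.85 ft; q_2 = 0.85 × 1.53 × 6.85 = 8.908 ft³/s
w_3 = (20.0 − 8.2)/2 = 5.9 ft; q_3 = 0.62 × 1.85 × 5.9 = 6.767 ft³/s
w_4 = (26.7 − 13.7)/2 = 6.5 ft; q_4 = 1.02 × 2.66 × 6.5 = 17.64 ft³/s
w_5 = (32.6 − 20.0)/2 = 6.3 ft; q_5 = 1.11 × 3.43 × 6.3 = 23.99 ft³/s
w_6 = (38.9 − 26.7)/2 = 6.1 ft; q_6 = 1.05 × 3.25 × 6.1 = 20.82 ft³/s
w_7 = (51.4 − 32.6)/2 = 9.4 ft; q_7 = 0.91 × 3.76 × 9.4 = 32.16 ft³/s
w_8 = (79.3 − 38.9)/2 = 20.2 ft; q_8 = 1.00 × 2.60 × 20.2 = 52.52 ft³/s
Stations 1, 9 contribute zero (depth or velocity is 0).
Q = Σ qᵢ = 162.8 ft³/s

163 ft³/s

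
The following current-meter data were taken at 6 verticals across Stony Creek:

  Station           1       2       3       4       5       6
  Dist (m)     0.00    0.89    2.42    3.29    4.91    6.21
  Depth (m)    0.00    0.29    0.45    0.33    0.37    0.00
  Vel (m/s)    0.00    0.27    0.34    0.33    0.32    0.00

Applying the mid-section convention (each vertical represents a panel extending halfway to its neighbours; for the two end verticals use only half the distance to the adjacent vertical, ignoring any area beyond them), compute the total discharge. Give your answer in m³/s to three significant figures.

w_2 = (2.42 − 0.00)/2 = 1.21 m; q_2 = 0.27 × 0.29 × 1.21 = 0.09474 m³/s
w_3 = (3.29 − 0.89)/2 = 1.2 m; q_3 = 0.34 × 0.45 × 1.2 = 0.1836 m³/s
w_4 = (4.91 − 2.42)/2 = 1.245 m; q_4 = 0.33 × 0.33 × 1.245 = 0.1356 m³/s
w_5 = (6.21 − 3.29)/2 = 1.46 m; q_5 = 0.32 × 0.37 × 1.46 = 0.1729 m³/s
Stations 1, 6 contribute zero (depth or velocity is 0).
Q = Σ qᵢ = 0.5868 m³/s

0.587 m³/s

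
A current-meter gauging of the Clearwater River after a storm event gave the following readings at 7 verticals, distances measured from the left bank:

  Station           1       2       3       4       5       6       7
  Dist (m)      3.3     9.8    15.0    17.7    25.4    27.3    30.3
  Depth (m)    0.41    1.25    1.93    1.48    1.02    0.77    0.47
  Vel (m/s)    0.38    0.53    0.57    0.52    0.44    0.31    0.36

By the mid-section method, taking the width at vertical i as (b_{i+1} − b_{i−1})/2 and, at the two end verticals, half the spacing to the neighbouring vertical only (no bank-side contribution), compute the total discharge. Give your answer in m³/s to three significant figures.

15.7 m³/s

w_1 = (9.8 − 3.3)/2 = 3.25 m; q_1 = 0.38 × 0.41 × 3.25 = 0.5064 m³/s
w_2 = (15.0 − 3.3)/2 = 5.85 m; q_2 = 0.53 × 1.25 × 5.85 = 3.876 m³/s
w_3 = (17.7 − 9.8)/2 = 3.95 m; q_3 = 0.57 × 1.93 × 3.95 = 4.345 m³/s
w_4 = (25.4 − 15.0)/2 = 5.2 m; q_4 = 0.52 × 1.48 × 5.2 = 4.002 m³/s
w_5 = (27.3 − 17.7)/2 = 4.8 m; q_5 = 0.44 × 1.02 × 4.8 = 2.154 m³/s
w_6 = (30.3 − 25.4)/2 = 2.45 m; q_6 = 0.31 × 0.77 × 2.45 = 0.5848 m³/s
w_7 = (30.3 − 27.3)/2 = 1.5 m; q_7 = 0.36 × 0.47 × 1.5 = 0.2538 m³/s
Q = Σ qᵢ = 15.72 m³/s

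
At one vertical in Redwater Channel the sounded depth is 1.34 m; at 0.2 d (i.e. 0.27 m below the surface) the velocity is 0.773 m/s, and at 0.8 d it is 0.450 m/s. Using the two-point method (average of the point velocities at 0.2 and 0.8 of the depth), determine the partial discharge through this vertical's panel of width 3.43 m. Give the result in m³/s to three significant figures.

2.81 m³/s

v̄ = (0.773 + 0.450) / 2 = 0.6115 m/s
q = v̄ × d × w = 0.6115 × 1.34 × 3.43 = 2.811 m³/s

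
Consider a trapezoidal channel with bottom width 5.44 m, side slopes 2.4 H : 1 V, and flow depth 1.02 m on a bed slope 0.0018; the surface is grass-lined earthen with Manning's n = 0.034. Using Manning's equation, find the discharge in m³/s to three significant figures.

8.28 m³/s

A = (b + z·y)·y = (5.44 + 2.4×1.02)×1.02 = 8.046 m²
P = b + 2y√(1+z²) = 5.44 + 2×1.02×√(1+2.4²) = 10.74 m
R = A/P = 8.046/10.74 = 0.7489 m
Q = (1/n)·A·R^(2/3)·S^(1/2) = (1/0.034) × 8.046 × 0.7489^(2/3) × 0.0018^(1/2) = 8.279 m³/s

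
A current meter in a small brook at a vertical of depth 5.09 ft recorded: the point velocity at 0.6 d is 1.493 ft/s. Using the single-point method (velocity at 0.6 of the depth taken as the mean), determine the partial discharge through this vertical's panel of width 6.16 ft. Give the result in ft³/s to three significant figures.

v̄ = v₀.₆ = 1.493 ft/s
q = v̄ × d × w = 1.493 × 5.09 × 6.16 = 46.81 ft³/s

46.8 ft³/s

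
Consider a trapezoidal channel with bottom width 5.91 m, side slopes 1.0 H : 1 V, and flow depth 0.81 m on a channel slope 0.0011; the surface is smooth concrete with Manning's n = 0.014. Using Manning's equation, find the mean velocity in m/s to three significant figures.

A = (b + z·y)·y = (5.91 + 1.0×0.81)×0.81 = 5.443 m²
P = b + 2y√(1+z²) = 5.91 + 2×0.81×√(1+1.0²) = 8.201 m
R = A/P = 5.443/8.201 = 0.6637 m
Q = (1/n)·A·R^(2/3)·S^(1/2) = (1/0.014) × 5.443 × 0.6637^(2/3) × 0.0011^(1/2) = 9.812 m³/s
V = Q/A = 9.812/5.443 = 1.803 m/s

1.80 m/s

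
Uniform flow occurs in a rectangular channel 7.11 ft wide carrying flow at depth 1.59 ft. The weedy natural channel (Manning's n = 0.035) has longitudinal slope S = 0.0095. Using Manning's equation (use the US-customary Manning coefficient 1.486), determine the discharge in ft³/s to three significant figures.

49.8 ft³/s

A = b·y = 7.11 × 1.59 = 11.30 ft²
P = b + 2y = 7.11 + 2×1.59 = 10.29 ft
R = A/P = 11.30/10.29 = 1.099 ft
Q = (1.486/n)·A·R^(2/3)·S^(1/2) = (1.486/0.035) × 11.30 × 1.099^(2/3) × 0.0095^(1/2) = 49.81 ft³/s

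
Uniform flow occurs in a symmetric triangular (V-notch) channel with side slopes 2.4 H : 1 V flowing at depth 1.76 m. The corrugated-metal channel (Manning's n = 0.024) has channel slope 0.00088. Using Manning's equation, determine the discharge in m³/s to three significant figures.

A = z·y² = 2.4×1.76² = 7.434 m²
P = 2y√(1+z²) = 2×1.76×√(1+2.4²) = 9.152 m
R = A/P = 7.434/9.152 = 0.8123 m
Q = (1/n)·A·R^(2/3)·S^(1/2) = (1/0.024) × 7.434 × 0.8123^(2/3) × 0.00088^(1/2) = 8.000 m³/s

8.00 m³/s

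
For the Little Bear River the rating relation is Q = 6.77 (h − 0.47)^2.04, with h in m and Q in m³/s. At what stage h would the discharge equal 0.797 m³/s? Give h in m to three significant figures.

h − h₀ = (Q/C)^(1/b) = (0.797/6.77)^(1/2.04) = 0.3504 m
h = 0.47 + 0.3504 = 0.8204 m

0.820 m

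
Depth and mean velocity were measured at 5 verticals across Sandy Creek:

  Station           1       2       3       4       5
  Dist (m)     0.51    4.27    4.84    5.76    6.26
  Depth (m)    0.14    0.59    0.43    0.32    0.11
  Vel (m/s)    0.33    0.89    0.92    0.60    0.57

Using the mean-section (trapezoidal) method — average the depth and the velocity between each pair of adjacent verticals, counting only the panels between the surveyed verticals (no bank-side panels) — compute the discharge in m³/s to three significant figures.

Panel 1-2: Δb = 3.76 m, d̄ = (0.14+0.59)/2 = 0.365, v̄ = (0.33+0.89)/2 = 0.61 → q = 3.76×0.365×0.61 = 0.8372 m³/s
Panel 2-3: Δb = 0.57 m, d̄ = (0.59+0.43)/2 = 0.51, v̄ = (0.89+0.92)/2 = 0.905 → q = 0.57×0.51×0.905 = 0.2631 m³/s
Panel 3-4: Δb = 0.92 m, d̄ = (0.43+0.32)/2 = 0.375, v̄ = (0.92+0.60)/2 = 0.76 → q = 0.92×0.375×0.76 = 0.2622 m³/s
Panel 4-5: Δb = 0.5 m, d̄ = (0.32+0.11)/2 = 0.215, v̄ = (0.60+0.57)/2 = 0.585 → q = 0.5×0.215×0.585 = 0.06289 m³/s
Q = Σ q = 1.425 m³/s

1.43 m³/s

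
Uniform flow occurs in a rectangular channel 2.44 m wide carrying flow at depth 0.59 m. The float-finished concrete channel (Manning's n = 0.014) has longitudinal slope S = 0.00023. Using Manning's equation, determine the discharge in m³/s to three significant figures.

A = b·y = 2.44 × 0.59 = 1.440 m²
P = b + 2y = 2.44 + 2×0.59 = 3.620 m
R = A/P = 1.440/3.620 = 0.3977 m
Q = (1/n)·A·R^(2/3)·S^(1/2) = (1/0.014) × 1.440 × 0.3977^(2/3) × 0.00023^(1/2) = 0.8433 m³/s

0.843 m³/s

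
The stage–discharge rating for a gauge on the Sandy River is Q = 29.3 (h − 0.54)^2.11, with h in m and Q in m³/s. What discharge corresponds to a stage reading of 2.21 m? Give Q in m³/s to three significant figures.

Q = 29.3 × (2.21 − 0.54)^2.11 = 29.3 × 1.67^2.11 = 86.46 m³/s

86.5 m³/s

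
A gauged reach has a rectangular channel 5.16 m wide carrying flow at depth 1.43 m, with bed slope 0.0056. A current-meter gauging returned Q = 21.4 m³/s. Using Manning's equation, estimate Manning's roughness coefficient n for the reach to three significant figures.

0.0244

A = b·y = 5.16 × 1.43 = 7.379 m²
P = b + 2y = 5.16 + 2×1.43 = 8.020 m
R = A/P = 7.379/8.020 = 0.9200 m
n = (1/Q)·A·R^(2/3)·S^(1/2) = (1/21.4) × 7.379 × 0.9460 × 0.07483 = 0.02441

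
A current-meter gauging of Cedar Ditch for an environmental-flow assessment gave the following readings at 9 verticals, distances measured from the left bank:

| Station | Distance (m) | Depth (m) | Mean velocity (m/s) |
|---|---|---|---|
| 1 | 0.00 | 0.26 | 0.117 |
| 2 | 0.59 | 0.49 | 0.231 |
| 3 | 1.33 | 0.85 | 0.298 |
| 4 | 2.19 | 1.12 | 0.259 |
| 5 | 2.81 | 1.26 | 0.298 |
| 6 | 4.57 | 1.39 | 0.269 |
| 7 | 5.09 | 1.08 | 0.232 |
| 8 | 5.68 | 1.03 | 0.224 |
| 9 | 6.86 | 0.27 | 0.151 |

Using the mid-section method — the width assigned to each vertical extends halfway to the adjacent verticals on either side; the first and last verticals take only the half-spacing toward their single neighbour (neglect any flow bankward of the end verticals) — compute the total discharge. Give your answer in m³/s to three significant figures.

w_1 = (0.59 − 0.00)/2 = 0.295 m; q_1 = 0.117 × 0.26 × 0.295 = 0.008974 m³/s
w_2 = (1.33 − 0.00)/2 = 0.665 m; q_2 = 0.231 × 0.49 × 0.665 = 0.07527 m³/s
w_3 = (2.19 − 0.59)/2 = 0.8 m; q_3 = 0.298 × 0.85 × 0.8 = 0.2026 m³/s
w_4 = (2.81 − 1.33)/2 = 0.74 m; q_4 = 0.259 × 1.12 × 0.74 = 0.2147 m³/s
w_5 = (4.57 − 2.19)/2 = 1.19 m; q_5 = 0.298 × 1.26 × 1.19 = 0.4468 m³/s
w_6 = (5.09 − 2.81)/2 = 1.14 m; q_6 = 0.269 × 1.39 × 1.14 = 0.4263 m³/s
w_7 = (5.68 − 4.57)/2 = 0.555 m; q_7 = 0.232 × 1.08 × 0.555 = 0.1391 m³/s
w_8 = (6.86 − 5.09)/2 = 0.885 m; q_8 = 0.224 × 1.03 × 0.885 = 0.2042 m³/s
w_9 = (6.86 − 5.68)/2 = 0.59 m; q_9 = 0.151 × 0.27 × 0.59 = 0.02405 m³/s
Q = Σ qᵢ = 1.742 m³/s

1.74 m³/s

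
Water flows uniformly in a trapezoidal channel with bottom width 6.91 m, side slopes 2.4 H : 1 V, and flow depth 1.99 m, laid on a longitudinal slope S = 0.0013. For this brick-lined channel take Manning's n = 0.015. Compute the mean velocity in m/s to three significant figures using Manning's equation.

2.93 m/s

A = (b + z·y)·y = (6.91 + 2.4×1.99)×1.99 = 23.26 m²
P = b + 2y√(1+z²) = 6.91 + 2×1.99×√(1+2.4²) = 17.26 m
R = A/P = 23.26/17.26 = 1.347 m
Q = (1/n)·A·R^(2/3)·S^(1/2) = (1/0.015) × 23.26 × 1.347^(2/3) × 0.0013^(1/2) = 68.19 m³/s
V = Q/A = 68.19/23.26 = 2.932 m/s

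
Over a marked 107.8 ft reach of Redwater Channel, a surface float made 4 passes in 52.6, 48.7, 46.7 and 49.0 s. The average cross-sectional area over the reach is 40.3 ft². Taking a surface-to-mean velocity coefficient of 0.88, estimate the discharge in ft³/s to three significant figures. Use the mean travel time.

t̄ = (52.6 + 48.7 + 46.7 + 49.0) / 4 = 49.25 s
v_surface = L / t̄ = 107.8 / 49.25 = 2.189 ft/s
v_mean = 0.88 × 2.189 = 1.926 ft/s
Q = A × v_mean = 40.3 × 1.926 = 77.62 ft³/s

77.6 ft³/s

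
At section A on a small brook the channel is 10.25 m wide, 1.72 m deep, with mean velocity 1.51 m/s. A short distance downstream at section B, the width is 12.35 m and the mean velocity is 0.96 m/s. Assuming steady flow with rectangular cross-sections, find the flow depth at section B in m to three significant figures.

2.25 m

Q = A₁V₁ = (10.25×1.72) × 1.51 = 26.62 m³/s
d₂ = Q/(b₂ V₂) = 26.62/(12.35×0.96) = 2.245 m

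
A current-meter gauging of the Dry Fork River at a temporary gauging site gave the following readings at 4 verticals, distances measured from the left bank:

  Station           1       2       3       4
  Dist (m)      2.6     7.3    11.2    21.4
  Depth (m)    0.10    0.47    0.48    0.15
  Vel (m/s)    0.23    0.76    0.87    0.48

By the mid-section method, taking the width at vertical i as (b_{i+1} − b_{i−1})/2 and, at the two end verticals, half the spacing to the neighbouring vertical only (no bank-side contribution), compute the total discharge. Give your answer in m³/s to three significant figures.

4.90 m³/s

w_1 = (7.3 − 2.6)/2 = 2.35 m; q_1 = 0.23 × 0.10 × 2.35 = 0.05405 m³/s
w_2 = (11.2 − 2.6)/2 = 4.3 m; q_2 = 0.76 × 0.47 × 4.3 = 1.536 m³/s
w_3 = (21.4 − 7.3)/2 = 7.05 m; q_3 = 0.87 × 0.48 × 7.05 = 2.944 m³/s
w_4 = (21.4 − 11.2)/2 = 5.1 m; q_4 = 0.48 × 0.15 × 5.1 = 0.3672 m³/s
Q = Σ qᵢ = 4.901 m³/s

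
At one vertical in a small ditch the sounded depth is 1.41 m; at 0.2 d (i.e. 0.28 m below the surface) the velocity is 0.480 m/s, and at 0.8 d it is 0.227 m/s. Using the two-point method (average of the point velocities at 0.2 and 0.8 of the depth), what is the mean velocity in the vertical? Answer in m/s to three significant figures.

0.354 m/s

v̄ = (0.480 + 0.227) / 2 = 0.3535 m/s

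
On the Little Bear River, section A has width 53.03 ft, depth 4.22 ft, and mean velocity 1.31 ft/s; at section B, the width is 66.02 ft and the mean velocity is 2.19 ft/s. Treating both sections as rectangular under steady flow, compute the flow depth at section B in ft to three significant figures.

2.03 ft

Q = A₁V₁ = (53.03×4.22) × 1.31 = 293.2 ft³/s
d₂ = Q/(b₂ V₂) = 293.2/(66.02×2.19) = 2.028 ft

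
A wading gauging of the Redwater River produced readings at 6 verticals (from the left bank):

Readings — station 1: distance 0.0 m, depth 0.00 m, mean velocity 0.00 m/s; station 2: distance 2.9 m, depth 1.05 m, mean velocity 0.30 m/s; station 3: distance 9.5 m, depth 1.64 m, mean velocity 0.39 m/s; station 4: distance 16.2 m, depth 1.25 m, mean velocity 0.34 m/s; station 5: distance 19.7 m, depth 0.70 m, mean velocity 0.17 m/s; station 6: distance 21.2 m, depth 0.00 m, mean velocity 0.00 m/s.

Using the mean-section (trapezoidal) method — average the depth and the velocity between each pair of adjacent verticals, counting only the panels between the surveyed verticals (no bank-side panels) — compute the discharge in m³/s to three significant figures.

7.74 m³/s

Panel 1-2: Δb = 2.9 m, d̄ = (0.00+1.05)/2 = 0.525, v̄ = (0.00+0.30)/2 = 0.15 → q = 2.9×0.525×0.15 = 0.2284 m³/s
Panel 2-3: Δb = 6.6 m, d̄ = (1.05+1.64)/2 = 1.345, v̄ = (0.30+0.39)/2 = 0.345 → q = 6.6×1.345×0.345 = 3.063 m³/s
Panel 3-4: Δb = 6.7 m, d̄ = (1.64+1.25)/2 = 1.445, v̄ = (0.39+0.34)/2 = 0.365 → q = 6.7×1.445×0.365 = 3.534 m³/s
Panel 4-5: Δb = 3.5 m, d̄ = (1.25+0.70)/2 = 0.975, v̄ = (0.34+0.17)/2 = 0.255 → q = 3.5×0.975×0.255 = 0.8702 m³/s
Panel 5-6: Δb = 1.5 m, d̄ = (0.70+0.00)/2 = 0.35, v̄ = (0.17+0.00)/2 = 0.085 → q = 1.5×0.35×0.085 = 0.04463 m³/s
Q = Σ q = 7.740 m³/s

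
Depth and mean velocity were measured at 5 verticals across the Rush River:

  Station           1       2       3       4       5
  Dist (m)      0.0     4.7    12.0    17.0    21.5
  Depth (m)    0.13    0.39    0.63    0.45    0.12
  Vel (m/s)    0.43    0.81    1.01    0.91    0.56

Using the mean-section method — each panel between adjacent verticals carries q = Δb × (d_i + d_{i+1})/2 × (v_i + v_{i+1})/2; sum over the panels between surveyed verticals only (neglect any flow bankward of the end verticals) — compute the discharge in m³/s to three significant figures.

Panel 1-2: Δb = 4.7 m, d̄ = (0.13+0.39)/2 = 0.26, v̄ = (0.43+0.81)/2 = 0.62 → q = 4.7×0.26×0.62 = 0.7576 m³/s
Panel 2-3: Δb = 7.3 m, d̄ = (0.39+0.63)/2 = 0.51, v̄ = (0.81+1.01)/2 = 0.91 → q = 7.3×0.51×0.91 = 3.388 m³/s
Panel 3-4: Δb = 5 m, d̄ = (0.63+0.45)/2 = 0.54, v̄ = (1.01+0.91)/2 = 0.96 → q = 5×0.54×0.96 = 2.592 m³/s
Panel 4-5: Δb = 4.5 m, d̄ = (0.45+0.12)/2 = 0.285, v̄ = (0.91+0.56)/2 = 0.735 → q = 4.5×0.285×0.735 = 0.9426 m³/s
Q = Σ q = 7.680 m³/s

7.68 m³/s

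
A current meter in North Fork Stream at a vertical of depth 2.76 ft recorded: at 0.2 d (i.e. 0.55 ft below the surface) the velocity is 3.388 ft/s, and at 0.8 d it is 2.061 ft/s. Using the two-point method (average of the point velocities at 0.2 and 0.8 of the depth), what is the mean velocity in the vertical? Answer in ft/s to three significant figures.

v̄ = (3.388 + 2.061) / 2 = 2.725 ft/s

2.72 ft/s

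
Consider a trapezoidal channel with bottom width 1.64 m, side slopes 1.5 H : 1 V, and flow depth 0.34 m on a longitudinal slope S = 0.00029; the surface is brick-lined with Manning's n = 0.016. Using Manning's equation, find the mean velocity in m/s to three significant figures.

0.428 m/s

A = (b + z·y)·y = (1.64 + 1.5×0.34)×0.34 = 0.7310 m²
P = b + 2y√(1+z²) = 1.64 + 2×0.34×√(1+1.5²) = 2.866 m
R = A/P = 0.7310/2.866 = 0.2551 m
Q = (1/n)·A·R^(2/3)·S^(1/2) = (1/0.016) × 0.7310 × 0.2551^(2/3) × 0.00029^(1/2) = 0.3129 m³/s
V = Q/A = 0.3129/0.7310 = 0.4281 m/s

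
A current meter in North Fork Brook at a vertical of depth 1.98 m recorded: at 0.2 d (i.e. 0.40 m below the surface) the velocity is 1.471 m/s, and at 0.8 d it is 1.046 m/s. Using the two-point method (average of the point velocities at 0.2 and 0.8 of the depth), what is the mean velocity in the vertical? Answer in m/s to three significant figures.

v̄ = (1.471 + 1.046) / 2 = 1.259 m/s

1.26 m/s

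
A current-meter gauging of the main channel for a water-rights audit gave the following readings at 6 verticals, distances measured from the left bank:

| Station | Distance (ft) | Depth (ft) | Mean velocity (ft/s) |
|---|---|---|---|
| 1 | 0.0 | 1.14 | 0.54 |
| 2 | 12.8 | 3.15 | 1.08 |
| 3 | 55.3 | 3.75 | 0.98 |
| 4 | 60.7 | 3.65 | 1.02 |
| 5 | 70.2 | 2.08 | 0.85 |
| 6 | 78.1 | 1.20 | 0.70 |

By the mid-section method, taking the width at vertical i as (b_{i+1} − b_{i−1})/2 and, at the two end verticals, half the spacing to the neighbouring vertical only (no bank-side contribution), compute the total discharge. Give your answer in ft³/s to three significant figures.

232 ft³/s

w_1 = (12.8 − 0.0)/2 = 6.4 ft; q_1 = 0.54 × 1.14 × 6.4 = 3.940 ft³/s
w_2 = (55.3 − 0.0)/2 = 27.65 ft; q_2 = 1.08 × 3.15 × 27.65 = 94.07 ft³/s
w_3 = (60.7 − 12.8)/2 = 23.95 ft; q_3 = 0.98 × 3.75 × 23.95 = 88.02 ft³/s
w_4 = (70.2 − 55.3)/2 = 7.45 ft; q_4 = 1.02 × 3.65 × 7.45 = 27.74 ft³/s
w_5 = (78.1 − 60.7)/2 = 8.7 ft; q_5 = 0.85 × 2.08 × 8.7 = 15.38 ft³/s
w_6 = (78.1 − 70.2)/2 = 3.95 ft; q_6 = 0.70 × 1.20 × 3.95 = 3.318 ft³/s
Q = Σ qᵢ = 232.5 ft³/s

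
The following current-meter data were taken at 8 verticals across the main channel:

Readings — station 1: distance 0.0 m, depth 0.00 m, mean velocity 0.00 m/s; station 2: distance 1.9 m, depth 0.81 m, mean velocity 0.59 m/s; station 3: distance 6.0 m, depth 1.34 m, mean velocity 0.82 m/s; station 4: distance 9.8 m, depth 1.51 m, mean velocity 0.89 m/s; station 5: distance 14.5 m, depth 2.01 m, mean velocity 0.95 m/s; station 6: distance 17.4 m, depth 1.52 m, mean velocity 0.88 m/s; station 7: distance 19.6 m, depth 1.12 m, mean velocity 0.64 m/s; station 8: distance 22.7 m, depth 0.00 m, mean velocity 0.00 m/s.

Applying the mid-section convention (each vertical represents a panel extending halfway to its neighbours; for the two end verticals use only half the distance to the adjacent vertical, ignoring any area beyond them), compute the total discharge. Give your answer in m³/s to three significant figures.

24.1 m³/s

w_2 = (6.0 − 0.0)/2 = 3 m; q_2 = 0.59 × 0.81 × 3 = 1.434 m³/s
w_3 = (9.8 − 1.9)/2 = 3.95 m; q_3 = 0.82 × 1.34 × 3.95 = 4.340 m³/s
w_4 = (14.5 − 6.0)/2 = 4.25 m; q_4 = 0.89 × 1.51 × 4.25 = 5.712 m³/s
w_5 = (17.4 − 9.8)/2 = 3.8 m; q_5 = 0.95 × 2.01 × 3.8 = 7.256 m³/s
w_6 = (19.6 − 14.5)/2 = 2.55 m; q_6 = 0.88 × 1.52 × 2.55 = 3.411 m³/s
w_7 = (22.7 − 17.4)/2 = 2.65 m; q_7 = 0.64 × 1.12 × 2.65 = 1.900 m³/s
Stations 1, 8 contribute zero (depth or velocity is 0).
Q = Σ qᵢ = 24.05 m³/s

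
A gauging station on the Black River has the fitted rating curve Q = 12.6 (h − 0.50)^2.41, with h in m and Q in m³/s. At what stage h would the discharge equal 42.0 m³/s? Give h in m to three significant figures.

h − h₀ = (Q/C)^(1/b) = (42.0/12.6)^(1/2.41) = 1.648 m
h = 0.50 + 1.648 = 2.148 m

2.15 m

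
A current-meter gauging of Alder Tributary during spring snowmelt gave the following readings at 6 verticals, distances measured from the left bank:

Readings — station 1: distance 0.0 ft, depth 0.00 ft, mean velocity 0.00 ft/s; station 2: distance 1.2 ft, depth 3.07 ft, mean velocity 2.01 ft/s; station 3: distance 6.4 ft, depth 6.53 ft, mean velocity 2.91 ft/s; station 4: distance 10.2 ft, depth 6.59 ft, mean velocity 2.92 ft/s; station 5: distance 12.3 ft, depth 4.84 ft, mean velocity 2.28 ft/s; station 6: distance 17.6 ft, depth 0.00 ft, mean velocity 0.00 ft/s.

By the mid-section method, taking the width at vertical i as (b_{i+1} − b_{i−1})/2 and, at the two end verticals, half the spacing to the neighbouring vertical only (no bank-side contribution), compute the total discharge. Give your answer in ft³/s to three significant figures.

w_2 = (6.4 − 0.0)/2 = 3.2 ft; q_2 = 2.01 × 3.07 × 3.2 = 19.75 ft³/s
w_3 = (10.2 − 1.2)/2 = 4.5 ft; q_3 = 2.91 × 6.53 × 4.5 = 85.51 ft³/s
w_4 = (12.3 − 6.4)/2 = 2.95 ft; q_4 = 2.92 × 6.59 × 2.95 = 56.77 ft³/s
w_5 = (17.6 − 10.2)/2 = 3.7 ft; q_5 = 2.28 × 4.84 × 3.7 = 40.83 ft³/s
Stations 1, 6 contribute zero (depth or velocity is 0).
Q = Σ qᵢ = 202.9 ft³/s

203 ft³/s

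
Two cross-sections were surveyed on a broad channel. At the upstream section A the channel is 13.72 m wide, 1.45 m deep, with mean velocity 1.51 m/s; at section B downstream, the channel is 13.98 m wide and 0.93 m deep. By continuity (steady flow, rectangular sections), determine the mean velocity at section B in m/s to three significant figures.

Q = A₁V₁ = (13.72×1.45) × 1.51 = 30.04 m³/s
A₂ = 13.98 × 0.93 = 13.00 m²
V₂ = Q/A₂ = 30.04/13.00 = 2.311 m/s

2.31 m/s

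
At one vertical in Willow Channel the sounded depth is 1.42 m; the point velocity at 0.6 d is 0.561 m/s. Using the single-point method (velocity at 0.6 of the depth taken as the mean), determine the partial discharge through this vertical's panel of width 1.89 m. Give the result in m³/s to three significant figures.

v̄ = v₀.₆ = 0.561 m/s
q = v̄ × d × w = 0.5610 × 1.42 × 1.89 = 1.506 m³/s

1.51 m³/s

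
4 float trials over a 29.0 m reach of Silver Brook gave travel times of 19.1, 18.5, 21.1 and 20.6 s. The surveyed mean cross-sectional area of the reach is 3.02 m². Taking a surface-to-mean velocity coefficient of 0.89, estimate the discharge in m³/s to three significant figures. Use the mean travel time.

t̄ = (19.1 + 18.5 + 21.1 + 20.6) / 4 = 19.825 s
v_surface = L / t̄ = 29.0 / 19.825 = 1.463 m/s
v_mean = 0.89 × 1.463 = 1.302 m/s
Q = A × v_mean = 3.02 × 1.302 = 3.932 m³/s

3.93 m³/s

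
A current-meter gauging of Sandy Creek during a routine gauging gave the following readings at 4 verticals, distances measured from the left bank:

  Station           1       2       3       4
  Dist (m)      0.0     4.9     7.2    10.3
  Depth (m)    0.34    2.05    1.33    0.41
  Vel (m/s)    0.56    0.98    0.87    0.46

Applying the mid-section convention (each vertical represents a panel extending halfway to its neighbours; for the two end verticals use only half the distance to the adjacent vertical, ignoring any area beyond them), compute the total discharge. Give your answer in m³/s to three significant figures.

w_1 = (4.9 − 0.0)/2 = 2.45 m; q_1 = 0.56 × 0.34 × 2.45 = 0.4665 m³/s
w_2 = (7.2 − 0.0)/2 = 3.6 m; q_2 = 0.98 × 2.05 × 3.6 = 7.232 m³/s
w_3 = (10.3 − 4.9)/2 = 2.7 m; q_3 = 0.87 × 1.33 × 2.7 = 3.124 m³/s
w_4 = (10.3 − 7.2)/2 = 1.55 m; q_4 = 0.46 × 0.41 × 1.55 = 0.2923 m³/s
Q = Σ qᵢ = 11.12 m³/s

11.1 m³/s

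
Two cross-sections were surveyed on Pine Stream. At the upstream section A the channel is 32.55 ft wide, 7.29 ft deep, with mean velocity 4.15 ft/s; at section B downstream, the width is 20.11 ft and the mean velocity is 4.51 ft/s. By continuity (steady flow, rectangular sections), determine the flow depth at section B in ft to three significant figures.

Q = A₁V₁ = (32.55×7.29) × 4.15 = 984.8 ft³/s
d₂ = Q/(b₂ V₂) = 984.8/(20.11×4.51) = 10.86 ft

10.9 ft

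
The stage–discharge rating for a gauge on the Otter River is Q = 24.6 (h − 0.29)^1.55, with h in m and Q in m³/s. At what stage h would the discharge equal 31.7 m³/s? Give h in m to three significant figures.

1.47 m

h − h₀ = (Q/C)^(1/b) = (31.7/24.6)^(1/1.55) = 1.178 m
h = 0.29 + 1.178 = 1.468 m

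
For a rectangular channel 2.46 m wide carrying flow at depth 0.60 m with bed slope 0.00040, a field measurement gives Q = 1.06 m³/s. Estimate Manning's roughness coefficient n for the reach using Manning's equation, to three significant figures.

0.0152

A = b·y = 2.46 × 0.60 = 1.476 m²
P = b + 2y = 2.46 + 2×0.60 = 3.660 m
R = A/P = 1.476/3.660 = 0.4033 m
n = (1/Q)·A·R^(2/3)·S^(1/2) = (1/1.06) × 1.476 × 0.5458 × 0.02000 = 0.01520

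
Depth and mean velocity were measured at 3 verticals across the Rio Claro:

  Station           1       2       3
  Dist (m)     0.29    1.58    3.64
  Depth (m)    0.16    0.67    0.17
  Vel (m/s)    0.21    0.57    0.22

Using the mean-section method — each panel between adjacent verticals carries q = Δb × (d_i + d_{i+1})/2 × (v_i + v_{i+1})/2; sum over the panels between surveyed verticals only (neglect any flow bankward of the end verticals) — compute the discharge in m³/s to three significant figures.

Panel 1-2: Δb = 1.29 m, d̄ = (0.16+0.67)/2 = 0.415, v̄ = (0.21+0.57)/2 = 0.39 → q = 1.29×0.415×0.39 = 0.2088 m³/s
Panel 2-3: Δb = 2.06 m, d̄ = (0.67+0.17)/2 = 0.42, v̄ = (0.57+0.22)/2 = 0.395 → q = 2.06×0.42×0.395 = 0.3418 m³/s
Q = Σ q = 0.5505 m³/s

0.551 m³/s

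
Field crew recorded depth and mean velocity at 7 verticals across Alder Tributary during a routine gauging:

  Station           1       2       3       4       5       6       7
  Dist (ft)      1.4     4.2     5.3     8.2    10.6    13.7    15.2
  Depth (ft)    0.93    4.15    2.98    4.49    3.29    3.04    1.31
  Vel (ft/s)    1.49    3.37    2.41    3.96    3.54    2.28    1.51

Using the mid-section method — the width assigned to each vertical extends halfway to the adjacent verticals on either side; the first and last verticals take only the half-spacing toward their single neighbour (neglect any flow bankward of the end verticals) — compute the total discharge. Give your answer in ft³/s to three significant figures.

140 ft³/s

w_1 = (4.2 − 1.4)/2 = 1.4 ft; q_1 = 1.49 × 0.93 × 1.4 = 1.940 ft³/s
w_2 = (5.3 − 1.4)/2 = 1.95 ft; q_2 = 3.37 × 4.15 × 1.95 = 27.27 ft³/s
w_3 = (8.2 − 4.2)/2 = 2 ft; q_3 = 2.41 × 2.98 × 2 = 14.36 ft³/s
w_4 = (10.6 − 5.3)/2 = 2.65 ft; q_4 = 3.96 × 4.49 × 2.65 = 47.12 ft³/s
w_5 = (13.7 − 8.2)/2 = 2.75 ft; q_5 = 3.54 × 3.29 × 2.75 = 32.03 ft³/s
w_6 = (15.2 − 10.6)/2 = 2.3 ft; q_6 = 2.28 × 3.04 × 2.3 = 15.94 ft³/s
w_7 = (15.2 − 13.7)/2 = 0.75 ft; q_7 = 1.51 × 1.31 × 0.75 = 1.484 ft³/s
Q = Σ qᵢ = 140.1 ft³/s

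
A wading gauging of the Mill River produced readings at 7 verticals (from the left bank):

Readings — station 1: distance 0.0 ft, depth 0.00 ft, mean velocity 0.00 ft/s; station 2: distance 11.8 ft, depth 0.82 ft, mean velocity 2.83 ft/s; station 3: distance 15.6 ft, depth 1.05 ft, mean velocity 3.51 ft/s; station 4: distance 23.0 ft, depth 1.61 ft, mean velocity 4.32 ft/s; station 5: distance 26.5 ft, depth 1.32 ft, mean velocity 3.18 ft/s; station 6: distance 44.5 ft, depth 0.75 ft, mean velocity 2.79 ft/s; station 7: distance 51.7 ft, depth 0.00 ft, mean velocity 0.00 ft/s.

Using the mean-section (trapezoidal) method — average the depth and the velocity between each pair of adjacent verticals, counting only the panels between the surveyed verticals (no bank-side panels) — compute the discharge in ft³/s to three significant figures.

Panel 1-2: Δb = 11.8 ft, d̄ = (0.00+0.82)/2 = 0.41, v̄ = (0.00+2.83)/2 = 1.415 → q = 11.8×0.41×1.415 = 6.846 ft³/s
Panel 2-3: Δb = 3.8 ft, d̄ = (0.82+1.05)/2 = 0.935, v̄ = (2.83+3.51)/2 = 3.17 → q = 3.8×0.935×3.17 = 11.26 ft³/s
Panel 3-4: Δb = 7.4 ft, d̄ = (1.05+1.61)/2 = 1.33, v̄ = (3.51+4.32)/2 = 3.915 → q = 7.4×1.33×3.915 = 38.53 ft³/s
Panel 4-5: Δb = 3.5 ft, d̄ = (1.61+1.32)/2 = 1.465, v̄ = (4.32+3.18)/2 = 3.75 → q = 3.5×1.465×3.75 = 19.23 ft³/s
Panel 5-6: Δb = 18 ft, d̄ = (1.32+0.75)/2 = 1.035, v̄ = (3.18+2.79)/2 = 2.985 → q = 18×1.035×2.985 = 55.61 ft³/s
Panel 6-7: Δb = 7.2 ft, d̄ = (0.75+0.00)/2 = 0.375, v̄ = (2.79+0.00)/2 = 1.395 → q = 7.2×0.375×1.395 = 3.767 ft³/s
Q = Σ q = 135.2 ft³/s

135 ft³/s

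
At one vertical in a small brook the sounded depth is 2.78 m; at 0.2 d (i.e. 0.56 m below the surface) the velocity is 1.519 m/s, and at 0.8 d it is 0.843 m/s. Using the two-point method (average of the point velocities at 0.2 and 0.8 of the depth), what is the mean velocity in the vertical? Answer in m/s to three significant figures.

v̄ = (1.519 + 0.843) / 2 = 1.181 m/s

1.18 m/s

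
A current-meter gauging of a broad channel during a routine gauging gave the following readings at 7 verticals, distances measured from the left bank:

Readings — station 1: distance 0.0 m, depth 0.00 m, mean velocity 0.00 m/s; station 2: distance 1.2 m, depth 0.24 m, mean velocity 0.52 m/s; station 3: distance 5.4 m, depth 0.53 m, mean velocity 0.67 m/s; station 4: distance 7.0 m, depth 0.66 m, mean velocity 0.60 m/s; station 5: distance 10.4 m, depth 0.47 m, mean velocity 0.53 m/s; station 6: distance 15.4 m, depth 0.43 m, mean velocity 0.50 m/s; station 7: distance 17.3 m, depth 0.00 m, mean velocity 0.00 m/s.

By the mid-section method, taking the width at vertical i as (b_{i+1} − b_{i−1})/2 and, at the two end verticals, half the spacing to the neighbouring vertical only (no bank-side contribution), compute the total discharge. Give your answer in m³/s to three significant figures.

4.14 m³/s

w_2 = (5.4 − 0.0)/2 = 2.7 m; q_2 = 0.52 × 0.24 × 2.7 = 0.3370 m³/s
w_3 = (7.0 − 1.2)/2 = 2.9 m; q_3 = 0.67 × 0.53 × 2.9 = 1.030 m³/s
w_4 = (10.4 − 5.4)/2 = 2.5 m; q_4 = 0.60 × 0.66 × 2.5 = 0.9900 m³/s
w_5 = (15.4 − 7.0)/2 = 4.2 m; q_5 = 0.53 × 0.47 × 4.2 = 1.046 m³/s
w_6 = (17.3 − 10.4)/2 = 3.45 m; q_6 = 0.50 × 0.43 × 3.45 = 0.7418 m³/s
Stations 1, 7 contribute zero (depth or velocity is 0).
Q = Σ qᵢ = 4.145 m³/s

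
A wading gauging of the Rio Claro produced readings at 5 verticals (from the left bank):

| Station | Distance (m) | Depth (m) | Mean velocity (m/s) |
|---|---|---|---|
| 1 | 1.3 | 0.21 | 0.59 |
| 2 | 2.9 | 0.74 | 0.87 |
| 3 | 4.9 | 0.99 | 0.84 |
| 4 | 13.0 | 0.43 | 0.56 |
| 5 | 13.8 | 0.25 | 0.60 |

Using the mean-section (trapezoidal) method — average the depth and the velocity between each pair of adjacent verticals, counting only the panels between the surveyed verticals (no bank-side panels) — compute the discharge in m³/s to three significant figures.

Panel 1-2: Δb = 1.6 m, d̄ = (0.21+0.74)/2 = 0.475, v̄ = (0.59+0.87)/2 = 0.73 → q = 1.6×0.475×0.73 = 0.5548 m³/s
Panel 2-3: Δb = 2 m, d̄ = (0.74+0.99)/2 = 0.865, v̄ = (0.87+0.84)/2 = 0.855 → q = 2×0.865×0.855 = 1.479 m³/s
Panel 3-4: Δb = 8.1 m, d̄ = (0.99+0.43)/2 = 0.71, v̄ = (0.84+0.56)/2 = 0.7 → q = 8.1×0.71×0.7 = 4.026 m³/s
Panel 4-5: Δb = 0.8 m, d̄ = (0.43+0.25)/2 = 0.34, v̄ = (0.56+0.60)/2 = 0.58 → q = 0.8×0.34×0.58 = 0.1578 m³/s
Q = Σ q = 6.217 m³/s

6.22 m³/s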